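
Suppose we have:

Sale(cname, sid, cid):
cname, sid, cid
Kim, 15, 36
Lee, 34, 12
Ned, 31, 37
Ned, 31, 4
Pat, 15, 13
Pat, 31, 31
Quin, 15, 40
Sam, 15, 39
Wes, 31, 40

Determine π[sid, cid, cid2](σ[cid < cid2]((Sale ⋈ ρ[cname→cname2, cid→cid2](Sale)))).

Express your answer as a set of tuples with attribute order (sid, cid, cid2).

{(15, 13, 36), (15, 13, 39), (15, 13, 40), (15, 36, 39), (15, 36, 40), (15, 39, 40), (31, 31, 37), (31, 31, 40), (31, 37, 40), (31, 4, 31), (31, 4, 37), (31, 4, 40)}

ρ[cname→cname2, cid→cid2]: schema becomes (cname2, sid, cid2); tuples unchanged.
Natural join on sid: {(Kim, 15, 36, Kim, 36), (Kim, 15, 36, Pat, 13), (Kim, 15, 36, Quin, 40), (Kim, 15, 36, Sam, 39), (Lee, 34, 12, Lee, 12), (Ned, 31, 37, Ned, 37), (Ned, 31, 37, Ned, 4), (Ned, 31, 37, Pat, 31), (Ned, 31, 37, Wes, 40), (Ned, 31, 4, Ned, 37), (Ned, 31, 4, Ned, 4), (Ned, 31, 4, Pat, 31), (Ned, 31, 4, Wes, 40), (Pat, 15, 13, Kim, 36), (Pat, 15, 13, Pat, 13), (Pat, 15, 13, Quin, 40), (Pat, 15, 13, Sam, 39), (Pat, 31, 31, Ned, 37), (Pat, 31, 31, Ned, 4), (Pat, 31, 31, Pat, 31), (Pat, 31, 31, Wes, 40), (Quin, 15, 40, Kim, 36), (Quin, 15, 40, Pat, 13), (Quin, 15, 40, Quin, 40), (Quin, 15, 40, Sam, 39), (Sam, 15, 39, Kim, 36), (Sam, 15, 39, Pat, 13), (Sam, 15, 39, Quin, 40), (Sam, 15, 39, Sam, 39), (Wes, 31, 40, Ned, 37), (Wes, 31, 40, Ned, 4), (Wes, 31, 40, Pat, 31), (Wes, 31, 40, Wes, 40)}
Filtering on cid < cid2 leaves {(Kim, 15, 36, Quin, 40), (Kim, 15, 36, Sam, 39), (Ned, 31, 37, Wes, 40), (Ned, 31, 4, Ned, 37), (Ned, 31, 4, Pat, 31), (Ned, 31, 4, Wes, 40), (Pat, 15, 13, Kim, 36), (Pat, 15, 13, Quin, 40), (Pat, 15, 13, Sam, 39), (Pat, 31, 31, Ned, 37), (Pat, 31, 31, Wes, 40), (Sam, 15, 39, Quin, 40)}.
Keep only column(s) sid, cid, cid2: {(15, 13, 36), (15, 13, 39), (15, 13, 40), (15, 36, 39), (15, 36, 40), (15, 39, 40), (31, 31, 37), (31, 31, 40), (31, 37, 40), (31, 4, 31), (31, 4, 37), (31, 4, 40)}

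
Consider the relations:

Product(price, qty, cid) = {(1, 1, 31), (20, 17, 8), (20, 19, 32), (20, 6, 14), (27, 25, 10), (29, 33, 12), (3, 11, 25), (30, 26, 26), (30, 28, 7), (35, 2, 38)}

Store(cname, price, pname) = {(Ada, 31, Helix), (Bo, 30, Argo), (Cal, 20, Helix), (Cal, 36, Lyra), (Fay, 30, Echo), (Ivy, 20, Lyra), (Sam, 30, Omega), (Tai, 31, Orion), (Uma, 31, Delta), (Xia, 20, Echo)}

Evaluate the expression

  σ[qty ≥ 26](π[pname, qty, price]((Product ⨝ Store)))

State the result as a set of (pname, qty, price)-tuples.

{(Argo, 26, 30), (Argo, 28, 30), (Echo, 26, 30), (Echo, 28, 30), (Omega, 26, 30), (Omega, 28, 30)}

Natural join on price: {(20, 17, 8, Cal, Helix), (20, 17, 8, Ivy, Lyra), (20, 17, 8, Xia, Echo), (20, 19, 32, Cal, Helix), (20, 19, 32, Ivy, Lyra), (20, 19, 32, Xia, Echo), (20, 6, 14, Cal, Helix), (20, 6, 14, Ivy, Lyra), (20, 6, 14, Xia, Echo), (30, 26, 26, Bo, Argo), (30, 26, 26, Fay, Echo), (30, 26, 26, Sam, Omega), (30, 28, 7, Bo, Argo), (30, 28, 7, Fay, Echo), (30, 28, 7, Sam, Omega)}
Keep only column(s) pname, qty, price: {(Argo, 26, 30), (Argo, 28, 30), (Echo, 17, 20), (Echo, 19, 20), (Echo, 26, 30), (Echo, 28, 30), (Echo, 6, 20), (Helix, 17, 20), (Helix, 19, 20), (Helix, 6, 20), (Lyra, 17, 20), (Lyra, 19, 20), (Lyra, 6, 20), (Omega, 26, 30), (Omega, 28, 30)}
Selection qty ≥ 26: {(Argo, 26, 30), (Argo, 28, 30), (Echo, 26, 30), (Echo, 28, 30), (Omega, 26, 30), (Omega, 28, 30)}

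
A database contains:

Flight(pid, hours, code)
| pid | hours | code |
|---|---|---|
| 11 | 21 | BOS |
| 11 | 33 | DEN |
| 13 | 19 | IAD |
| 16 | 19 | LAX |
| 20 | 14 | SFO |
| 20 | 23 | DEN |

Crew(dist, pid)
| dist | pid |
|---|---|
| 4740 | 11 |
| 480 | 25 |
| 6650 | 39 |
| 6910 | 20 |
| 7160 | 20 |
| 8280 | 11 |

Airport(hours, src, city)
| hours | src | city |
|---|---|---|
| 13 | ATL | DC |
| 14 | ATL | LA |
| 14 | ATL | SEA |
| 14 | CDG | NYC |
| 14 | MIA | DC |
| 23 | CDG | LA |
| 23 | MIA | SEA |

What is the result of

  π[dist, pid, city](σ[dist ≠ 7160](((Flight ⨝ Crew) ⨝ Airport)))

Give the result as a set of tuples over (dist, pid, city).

Flight ⋈ Crew (natural join on pid): {(11, 21, BOS, 4740), (11, 21, BOS, 8280), (11, 33, DEN, 4740), (11, 33, DEN, 8280), (20, 14, SFO, 6910), (20, 14, SFO, 7160), (20, 23, DEN, 6910), (20, 23, DEN, 7160)}
(Flight ⨝ Crew) ⋈ Airport (natural join on hours): {(20, 14, SFO, 6910, ATL, LA), (20, 14, SFO, 6910, ATL, SEA), (20, 14, SFO, 6910, CDG, NYC), (20, 14, SFO, 6910, MIA, DC), (20, 14, SFO, 7160, ATL, LA), (20, 14, SFO, 7160, ATL, SEA), (20, 14, SFO, 7160, CDG, NYC), (20, 14, SFO, 7160, MIA, DC), (20, 23, DEN, 6910, CDG, LA), (20, 23, DEN, 6910, MIA, SEA), (20, 23, DEN, 7160, CDG, LA), (20, 23, DEN, 7160, MIA, SEA)}
Selection dist ≠ 7160: {(20, 14, SFO, 6910, ATL, LA), (20, 14, SFO, 6910, ATL, SEA), (20, 14, SFO, 6910, CDG, NYC), (20, 14, SFO, 6910, MIA, DC), (20, 23, DEN, 6910, CDG, LA), (20, 23, DEN, 6910, MIA, SEA)}
π[dist, pid, city]: project onto (dist, pid, city) (2 duplicate(s) eliminated) → {(6910, 20, DC), (6910, 20, LA), (6910, 20, NYC), (6910, 20, SEA)}

{(6910, 20, DC), (6910, 20, LA), (6910, 20, NYC), (6910, 20, SEA)}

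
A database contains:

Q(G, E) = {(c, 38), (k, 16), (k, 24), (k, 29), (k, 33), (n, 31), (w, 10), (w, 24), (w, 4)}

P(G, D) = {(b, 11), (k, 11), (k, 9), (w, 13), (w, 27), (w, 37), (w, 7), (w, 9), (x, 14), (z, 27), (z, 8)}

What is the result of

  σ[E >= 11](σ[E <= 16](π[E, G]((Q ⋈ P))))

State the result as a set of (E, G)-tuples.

Joining Q and P on G yields {(k, 16, 11), (k, 16, 9), (k, 24, 11), (k, 24, 9), (k, 29, 11), (k, 29, 9), (k, 33, 11), (k, 33, 9), (w, 10, 13), (w, 10, 27), (w, 10, 37), (w, 10, 7), (w, 10, 9), (w, 24, 13), (w, 24, 27), (w, 24, 37), (w, 24, 7), (w, 24, 9), (w, 4, 13), (w, 4, 27), (w, 4, 37), (w, 4, 7), (w, 4, 9)}.
π[E, G]: project onto (E, G) (16 duplicate(s) eliminated) → {(10, w), (16, k), (24, k), (24, w), (29, k), (33, k), (4, w)}
Filtering on E <= 16 leaves {(10, w), (16, k), (4, w)}.
Filtering on E >= 11 leaves {(16, k)}.

{(16, k)}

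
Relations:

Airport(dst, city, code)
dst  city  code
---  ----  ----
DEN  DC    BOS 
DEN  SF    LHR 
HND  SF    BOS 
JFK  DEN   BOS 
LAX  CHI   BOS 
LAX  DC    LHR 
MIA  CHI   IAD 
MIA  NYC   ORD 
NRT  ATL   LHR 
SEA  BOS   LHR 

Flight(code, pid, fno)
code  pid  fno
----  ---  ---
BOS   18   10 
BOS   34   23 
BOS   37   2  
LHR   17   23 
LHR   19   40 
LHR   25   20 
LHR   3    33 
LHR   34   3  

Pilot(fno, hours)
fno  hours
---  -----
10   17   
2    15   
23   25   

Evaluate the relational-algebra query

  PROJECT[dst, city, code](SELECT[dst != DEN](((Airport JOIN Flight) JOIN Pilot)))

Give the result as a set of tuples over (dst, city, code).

{(HND, SF, BOS), (JFK, DEN, BOS), (LAX, CHI, BOS), (LAX, DC, LHR), (NRT, ATL, LHR), (SEA, BOS, LHR)}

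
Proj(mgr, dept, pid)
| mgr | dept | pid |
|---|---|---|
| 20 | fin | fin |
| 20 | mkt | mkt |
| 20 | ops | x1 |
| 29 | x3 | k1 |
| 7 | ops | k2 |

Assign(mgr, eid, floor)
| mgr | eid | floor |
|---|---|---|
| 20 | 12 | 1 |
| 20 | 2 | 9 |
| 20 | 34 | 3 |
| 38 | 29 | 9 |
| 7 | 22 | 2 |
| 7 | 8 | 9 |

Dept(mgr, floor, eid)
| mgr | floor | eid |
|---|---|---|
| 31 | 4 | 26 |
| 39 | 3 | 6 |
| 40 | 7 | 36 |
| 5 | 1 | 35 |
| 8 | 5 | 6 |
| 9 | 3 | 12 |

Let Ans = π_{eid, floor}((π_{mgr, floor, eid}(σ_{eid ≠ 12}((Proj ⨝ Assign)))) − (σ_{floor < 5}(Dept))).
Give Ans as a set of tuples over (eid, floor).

{(2, 9), (22, 2), (34, 3), (8, 9)}

Natural join on mgr: {(20, fin, fin, 12, 1), (20, fin, fin, 2, 9), (20, fin, fin, 34, 3), (20, mkt, mkt, 12, 1), (20, mkt, mkt, 2, 9), (20, mkt, mkt, 34, 3), (20, ops, x1, 12, 1), (20, ops, x1, 2, 9), (20, ops, x1, 34, 3), (7, ops, k2, 22, 2), (7, ops, k2, 8, 9)}
σ[eid ≠ 12]: keep tuples satisfying eid ≠ 12 → {(20, fin, fin, 2, 9), (20, fin, fin, 34, 3), (20, mkt, mkt, 2, 9), (20, mkt, mkt, 34, 3), (20, ops, x1, 2, 9), (20, ops, x1, 34, 3), (7, ops, k2, 22, 2), (7, ops, k2, 8, 9)}
Keep only column(s) mgr, floor, eid (4 duplicate(s) eliminated): {(20, 3, 34), (20, 9, 2), (7, 2, 22), (7, 9, 8)}
σ[floor < 5]: keep tuples satisfying floor < 5 → {(31, 4, 26), (39, 3, 6), (5, 1, 35), (9, 3, 12)}
Taking the difference: {(20, 3, 34), (20, 9, 2), (7, 2, 22), (7, 9, 8)}
Keep only column(s) eid, floor: {(2, 9), (22, 2), (34, 3), (8, 9)}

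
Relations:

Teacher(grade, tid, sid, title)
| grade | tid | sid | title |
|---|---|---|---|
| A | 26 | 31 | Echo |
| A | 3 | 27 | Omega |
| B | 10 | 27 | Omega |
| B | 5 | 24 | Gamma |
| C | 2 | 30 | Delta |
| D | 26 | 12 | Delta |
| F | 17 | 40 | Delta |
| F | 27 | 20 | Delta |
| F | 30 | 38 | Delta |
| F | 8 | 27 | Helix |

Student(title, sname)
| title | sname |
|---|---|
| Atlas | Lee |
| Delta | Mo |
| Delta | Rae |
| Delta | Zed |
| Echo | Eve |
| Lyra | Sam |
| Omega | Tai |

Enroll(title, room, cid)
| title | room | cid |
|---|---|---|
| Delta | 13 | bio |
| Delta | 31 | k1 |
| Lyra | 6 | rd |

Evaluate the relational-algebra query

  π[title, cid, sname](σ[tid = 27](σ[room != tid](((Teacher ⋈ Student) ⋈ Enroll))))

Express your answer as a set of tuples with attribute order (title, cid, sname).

{(Delta, bio, Mo), (Delta, bio, Rae), (Delta, bio, Zed), (Delta, k1, Mo), (Delta, k1, Rae), (Delta, k1, Zed)}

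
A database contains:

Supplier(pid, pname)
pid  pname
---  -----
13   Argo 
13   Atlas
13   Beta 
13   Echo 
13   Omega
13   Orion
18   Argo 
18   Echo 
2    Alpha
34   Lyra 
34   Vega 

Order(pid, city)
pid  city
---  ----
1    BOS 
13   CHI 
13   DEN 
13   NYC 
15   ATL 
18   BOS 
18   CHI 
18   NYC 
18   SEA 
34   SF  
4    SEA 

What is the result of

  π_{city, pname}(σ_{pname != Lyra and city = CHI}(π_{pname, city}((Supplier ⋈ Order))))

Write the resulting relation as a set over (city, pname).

{(CHI, Argo), (CHI, Atlas), (CHI, Beta), (CHI, Echo), (CHI, Omega), (CHI, Orion)}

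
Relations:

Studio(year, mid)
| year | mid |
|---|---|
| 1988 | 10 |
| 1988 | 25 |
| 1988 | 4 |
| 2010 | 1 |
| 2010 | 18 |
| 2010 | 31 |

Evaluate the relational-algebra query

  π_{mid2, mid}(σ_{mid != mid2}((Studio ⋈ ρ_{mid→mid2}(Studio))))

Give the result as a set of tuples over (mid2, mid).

{(1, 18), (1, 31), (10, 25), (10, 4), (18, 1), (18, 31), (25, 10), (25, 4), (31, 1), (31, 18), (4, 10), (4, 25)}

ρ[mid→mid2]: schema becomes (year, mid2); tuples unchanged.
Natural join on year: {(1988, 10, 10), (1988, 10, 25), (1988, 10, 4), (1988, 25, 10), (1988, 25, 25), (1988, 25, 4), (1988, 4, 10), (1988, 4, 25), (1988, 4, 4), (2010, 1, 1), (2010, 1, 18), (2010, 1, 31), (2010, 18, 1), (2010, 18, 18), (2010, 18, 31), (2010, 31, 1), (2010, 31, 18), (2010, 31, 31)}
Filtering on mid != mid2 leaves {(1988, 10, 25), (1988, 10, 4), (1988, 25, 10), (1988, 25, 4), (1988, 4, 10), (1988, 4, 25), (2010, 1, 18), (2010, 1, 31), (2010, 18, 1), (2010, 18, 31), (2010, 31, 1), (2010, 31, 18)}.
Keep only column(s) mid2, mid: {(1, 18), (1, 31), (10, 25), (10, 4), (18, 1), (18, 31), (25, 10), (25, 4), (31, 1), (31, 18), (4, 10), (4, 25)}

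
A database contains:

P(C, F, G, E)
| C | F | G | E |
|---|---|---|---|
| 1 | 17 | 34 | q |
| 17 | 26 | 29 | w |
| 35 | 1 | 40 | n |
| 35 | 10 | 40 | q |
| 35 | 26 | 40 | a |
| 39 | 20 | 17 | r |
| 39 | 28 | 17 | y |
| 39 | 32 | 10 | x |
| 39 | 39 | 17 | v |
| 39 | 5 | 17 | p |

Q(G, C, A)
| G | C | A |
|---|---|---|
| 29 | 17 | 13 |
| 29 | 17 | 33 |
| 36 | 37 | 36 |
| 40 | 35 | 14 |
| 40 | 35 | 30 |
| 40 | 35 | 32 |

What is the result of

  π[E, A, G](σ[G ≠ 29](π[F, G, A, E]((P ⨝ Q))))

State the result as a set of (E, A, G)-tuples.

{(a, 14, 40), (a, 30, 40), (a, 32, 40), (n, 14, 40), (n, 30, 40), (n, 32, 40), (q, 14, 40), (q, 30, 40), (q, 32, 40)}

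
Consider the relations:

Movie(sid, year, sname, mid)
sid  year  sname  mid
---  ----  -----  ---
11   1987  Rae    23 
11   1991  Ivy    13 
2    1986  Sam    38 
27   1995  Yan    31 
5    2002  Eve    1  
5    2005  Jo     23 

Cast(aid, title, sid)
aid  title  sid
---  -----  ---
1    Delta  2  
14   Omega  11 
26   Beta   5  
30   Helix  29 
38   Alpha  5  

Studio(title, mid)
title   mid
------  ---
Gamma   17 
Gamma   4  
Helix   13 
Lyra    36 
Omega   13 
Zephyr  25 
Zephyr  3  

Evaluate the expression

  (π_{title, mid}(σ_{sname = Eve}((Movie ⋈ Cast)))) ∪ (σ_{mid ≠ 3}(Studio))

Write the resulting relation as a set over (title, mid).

Natural join on sid: {(11, 1987, Rae, 23, 14, Omega), (11, 1991, Ivy, 13, 14, Omega), (2, 1986, Sam, 38, 1, Delta), (5, 2002, Eve, 1, 26, Beta), (5, 2002, Eve, 1, 38, Alpha), (5, 2005, Jo, 23, 26, Beta), (5, 2005, Jo, 23, 38, Alpha)}
σ[sname = Eve]: keep tuples satisfying sname = Eve → {(5, 2002, Eve, 1, 26, Beta), (5, 2002, Eve, 1, 38, Alpha)}
π[title, mid]: project onto (title, mid) → {(Alpha, 1), (Beta, 1)}
σ[mid ≠ 3]: keep tuples satisfying mid ≠ 3 → {(Gamma, 17), (Gamma, 4), (Helix, 13), (Lyra, 36), (Omega, 13), (Zephyr, 25)}
Taking the union: {(Alpha, 1), (Beta, 1), (Gamma, 17), (Gamma, 4), (Helix, 13), (Lyra, 36), (Omega, 13), (Zephyr, 25)}

{(Alpha, 1), (Beta, 1), (Gamma, 17), (Gamma, 4), (Helix, 13), (Lyra, 36), (Omega, 13), (Zephyr, 25)}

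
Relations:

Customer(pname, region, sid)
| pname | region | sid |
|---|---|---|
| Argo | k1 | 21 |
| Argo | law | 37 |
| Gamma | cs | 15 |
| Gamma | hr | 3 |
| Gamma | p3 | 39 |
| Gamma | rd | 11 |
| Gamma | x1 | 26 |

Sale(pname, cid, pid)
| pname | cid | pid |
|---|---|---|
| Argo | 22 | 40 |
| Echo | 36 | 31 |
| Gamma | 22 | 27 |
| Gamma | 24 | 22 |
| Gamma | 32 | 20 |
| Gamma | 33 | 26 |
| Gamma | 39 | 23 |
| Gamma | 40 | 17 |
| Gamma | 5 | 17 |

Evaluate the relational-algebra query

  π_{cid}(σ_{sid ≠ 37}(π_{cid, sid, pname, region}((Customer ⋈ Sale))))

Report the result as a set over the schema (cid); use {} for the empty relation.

Joining Customer and Sale on pname yields {(Argo, k1, 21, 22, 40), (Argo, law, 37, 22, 40), (Gamma, cs, 15, 22, 27), (Gamma, cs, 15, 24, 22), (Gamma, cs, 15, 32, 20), (Gamma, cs, 15, 33, 26), (Gamma, cs, 15, 39, 23), (Gamma, cs, 15, 40, 17), (Gamma, cs, 15, 5, 17), (Gamma, hr, 3, 22, 27), (Gamma, hr, 3, 24, 22), (Gamma, hr, 3, 32, 20), (Gamma, hr, 3, 33, 26), (Gamma, hr, 3, 39, 23), (Gamma, hr, 3, 40, 17), (Gamma, hr, 3, 5, 17), (Gamma, p3, 39, 22, 27), (Gamma, p3, 39, 24, 22), (Gamma, p3, 39, 32, 20), (Gamma, p3, 39, 33, 26), (Gamma, p3, 39, 39, 23), (Gamma, p3, 39, 40, 17), (Gamma, p3, 39, 5, 17), (Gamma, rd, 11, 22, 27), (Gamma, rd, 11, 24, 22), (Gamma, rd, 11, 32, 20), (Gamma, rd, 11, 33, 26), (Gamma, rd, 11, 39, 23), (Gamma, rd, 11, 40, 17), (Gamma, rd, 11, 5, 17), (Gamma, x1, 26, 22, 27), (Gamma, x1, 26, 24, 22), (Gamma, x1, 26, 32, 20), (Gamma, x1, 26, 33, 26), (Gamma, x1, 26, 39, 23), (Gamma, x1, 26, 40, 17), (Gamma, x1, 26, 5, 17)}.
Projecting to cid, sid, pname, region: {(22, 11, Gamma, rd), (22, 15, Gamma, cs), (22, 21, Argo, k1), (22, 26, Gamma, x1), (22, 3, Gamma, hr), (22, 37, Argo, law), (22, 39, Gamma, p3), (24, 11, Gamma, rd), (24, 15, Gamma, cs), (24, 26, Gamma, x1), (24, 3, Gamma, hr), (24, 39, Gamma, p3), (32, 11, Gamma, rd), (32, 15, Gamma, cs), (32, 26, Gamma, x1), (32, 3, Gamma, hr), (32, 39, Gamma, p3), (33, 11, Gamma, rd), (33, 15, Gamma, cs), (33, 26, Gamma, x1), (33, 3, Gamma, hr), (33, 39, Gamma, p3), (39, 11, Gamma, rd), (39, 15, Gamma, cs), (39, 26, Gamma, x1), (39, 3, Gamma, hr), (39, 39, Gamma, p3), (40, 11, Gamma, rd), (40, 15, Gamma, cs), (40, 26, Gamma, x1), (40, 3, Gamma, hr), (40, 39, Gamma, p3), (5, 11, Gamma, rd), (5, 15, Gamma, cs), (5, 26, Gamma, x1), (5, 3, Gamma, hr), (5, 39, Gamma, p3)}
Filtering on sid ≠ 37 leaves {(22, 11, Gamma, rd), (22, 15, Gamma, cs), (22, 21, Argo, k1), (22, 26, Gamma, x1), (22, 3, Gamma, hr), (22, 39, Gamma, p3), (24, 11, Gamma, rd), (24, 15, Gamma, cs), (24, 26, Gamma, x1), (24, 3, Gamma, hr), (24, 39, Gamma, p3), (32, 11, Gamma, rd), (32, 15, Gamma, cs), (32, 26, Gamma, x1), (32, 3, Gamma, hr), (32, 39, Gamma, p3), (33, 11, Gamma, rd), (33, 15, Gamma, cs), (33, 26, Gamma, x1), (33, 3, Gamma, hr), (33, 39, Gamma, p3), (39, 11, Gamma, rd), (39, 15, Gamma, cs), (39, 26, Gamma, x1), (39, 3, Gamma, hr), (39, 39, Gamma, p3), (40, 11, Gamma, rd), (40, 15, Gamma, cs), (40, 26, Gamma, x1), (40, 3, Gamma, hr), (40, 39, Gamma, p3), (5, 11, Gamma, rd), (5, 15, Gamma, cs), (5, 26, Gamma, x1), (5, 3, Gamma, hr), (5, 39, Gamma, p3)}.
Projecting to cid (29 duplicate(s) eliminated): {22, 24, 32, 33, 39, 40, 5}

{22, 24, 32, 33, 39, 40, 5}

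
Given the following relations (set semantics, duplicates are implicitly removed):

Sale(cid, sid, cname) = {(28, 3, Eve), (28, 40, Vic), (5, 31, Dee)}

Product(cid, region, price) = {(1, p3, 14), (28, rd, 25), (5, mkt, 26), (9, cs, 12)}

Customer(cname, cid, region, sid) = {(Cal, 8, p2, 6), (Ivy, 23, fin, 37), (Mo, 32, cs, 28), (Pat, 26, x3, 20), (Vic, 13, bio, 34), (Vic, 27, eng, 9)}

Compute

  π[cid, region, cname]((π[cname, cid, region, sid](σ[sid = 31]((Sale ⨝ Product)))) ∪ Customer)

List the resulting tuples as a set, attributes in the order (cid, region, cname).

Joining Sale and Product on cid yields {(28, 3, Eve, rd, 25), (28, 40, Vic, rd, 25), (5, 31, Dee, mkt, 26)}.
Selection sid = 31: {(5, 31, Dee, mkt, 26)}
Projecting to cname, cid, region, sid: {(Dee, 5, mkt, 31)}
Set union of the two operands is {(Cal, 8, p2, 6), (Dee, 5, mkt, 31), (Ivy, 23, fin, 37), (Mo, 32, cs, 28), (Pat, 26, x3, 20), (Vic, 13, bio, 34), (Vic, 27, eng, 9)}.
Projecting to cid, region, cname: {(13, bio, Vic), (23, fin, Ivy), (26, x3, Pat), (27, eng, Vic), (32, cs, Mo), (5, mkt, Dee), (8, p2, Cal)}

{(13, bio, Vic), (23, fin, Ivy), (26, x3, Pat), (27, eng, Vic), (32, cs, Mo), (5, mkt, Dee), (8, p2, Cal)}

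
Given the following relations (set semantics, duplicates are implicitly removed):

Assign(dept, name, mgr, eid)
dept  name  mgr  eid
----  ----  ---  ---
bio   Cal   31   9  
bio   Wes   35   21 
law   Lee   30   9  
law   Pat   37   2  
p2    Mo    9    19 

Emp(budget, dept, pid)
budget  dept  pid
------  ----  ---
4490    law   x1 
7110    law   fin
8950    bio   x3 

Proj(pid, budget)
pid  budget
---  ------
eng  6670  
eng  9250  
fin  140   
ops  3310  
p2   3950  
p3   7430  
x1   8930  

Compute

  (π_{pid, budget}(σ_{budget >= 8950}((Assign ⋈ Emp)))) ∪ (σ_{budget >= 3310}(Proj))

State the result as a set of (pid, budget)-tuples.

Joining Assign and Emp on dept yields {(bio, Cal, 31, 9, 8950, x3), (bio, Wes, 35, 21, 8950, x3), (law, Lee, 30, 9, 4490, x1), (law, Lee, 30, 9, 7110, fin), (law, Pat, 37, 2, 4490, x1), (law, Pat, 37, 2, 7110, fin)}.
σ[budget >= 8950]: keep tuples satisfying budget >= 8950 → {(bio, Cal, 31, 9, 8950, x3), (bio, Wes, 35, 21, 8950, x3)}
π[pid, budget]: project onto (pid, budget) (1 duplicate(s) eliminated) → {(x3, 8950)}
σ[budget >= 3310]: keep tuples satisfying budget >= 3310 → {(eng, 6670), (eng, 9250), (ops, 3310), (p2, 3950), (p3, 7430), (x1, 8930)}
Taking the union: {(eng, 6670), (eng, 9250), (ops, 3310), (p2, 3950), (p3, 7430), (x1, 8930), (x3, 8950)}

{(eng, 6670), (eng, 9250), (ops, 3310), (p2, 3950), (p3, 7430), (x1, 8930), (x3, 8950)}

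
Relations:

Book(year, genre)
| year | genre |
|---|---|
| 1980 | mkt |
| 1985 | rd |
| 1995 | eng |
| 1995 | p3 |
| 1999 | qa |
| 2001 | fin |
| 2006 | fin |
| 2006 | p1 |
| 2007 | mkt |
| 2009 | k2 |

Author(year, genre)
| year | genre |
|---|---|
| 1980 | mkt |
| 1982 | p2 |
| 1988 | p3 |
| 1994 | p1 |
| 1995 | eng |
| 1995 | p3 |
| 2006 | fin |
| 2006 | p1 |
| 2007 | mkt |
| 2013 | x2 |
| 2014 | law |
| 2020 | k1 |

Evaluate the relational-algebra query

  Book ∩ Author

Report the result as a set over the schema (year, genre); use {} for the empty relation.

{(1980, mkt), (1995, eng), (1995, p3), (2006, fin), (2006, p1), (2007, mkt)}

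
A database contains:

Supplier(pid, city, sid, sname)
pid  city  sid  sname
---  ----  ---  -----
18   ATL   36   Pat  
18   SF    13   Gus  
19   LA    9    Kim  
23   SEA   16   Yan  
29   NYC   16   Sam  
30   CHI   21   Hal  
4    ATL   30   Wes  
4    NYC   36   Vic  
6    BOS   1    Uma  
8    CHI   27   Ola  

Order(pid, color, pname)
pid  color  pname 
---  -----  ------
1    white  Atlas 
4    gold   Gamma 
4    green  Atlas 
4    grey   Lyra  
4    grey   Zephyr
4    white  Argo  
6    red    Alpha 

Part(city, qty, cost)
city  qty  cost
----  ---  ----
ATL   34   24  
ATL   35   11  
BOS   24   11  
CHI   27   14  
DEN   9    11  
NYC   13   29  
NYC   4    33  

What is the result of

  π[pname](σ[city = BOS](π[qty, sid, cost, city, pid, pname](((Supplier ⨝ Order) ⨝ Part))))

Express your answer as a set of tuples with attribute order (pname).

{Alpha}

Joining Supplier and Order on pid yields {(4, ATL, 30, Wes, gold, Gamma), (4, ATL, 30, Wes, green, Atlas), (4, ATL, 30, Wes, grey, Lyra), (4, ATL, 30, Wes, grey, Zephyr), (4, ATL, 30, Wes, white, Argo), (4, NYC, 36, Vic, gold, Gamma), (4, NYC, 36, Vic, green, Atlas), (4, NYC, 36, Vic, grey, Lyra), (4, NYC, 36, Vic, grey, Zephyr), (4, NYC, 36, Vic, white, Argo), (6, BOS, 1, Uma, red, Alpha)}.
Joining (Supplier ⨝ Order) and Part on city yields {(4, ATL, 30, Wes, gold, Gamma, 34, 24), (4, ATL, 30, Wes, gold, Gamma, 35, 11), (4, ATL, 30, Wes, green, Atlas, 34, 24), (4, ATL, 30, Wes, green, Atlas, 35, 11), (4, ATL, 30, Wes, grey, Lyra, 34, 24), (4, ATL, 30, Wes, grey, Lyra, 35, 11), (4, ATL, 30, Wes, grey, Zephyr, 34, 24), (4, ATL, 30, Wes, grey, Zephyr, 35, 11), (4, ATL, 30, Wes, white, Argo, 34, 24), (4, ATL, 30, Wes, white, Argo, 35, 11), (4, NYC, 36, Vic, gold, Gamma, 13, 29), (4, NYC, 36, Vic, gold, Gamma, 4, 33), (4, NYC, 36, Vic, green, Atlas, 13, 29), (4, NYC, 36, Vic, green, Atlas, 4, 33), (4, NYC, 36, Vic, grey, Lyra, 13, 29), (4, NYC, 36, Vic, grey, Lyra, 4, 33), (4, NYC, 36, Vic, grey, Zephyr, 13, 29), (4, NYC, 36, Vic, grey, Zephyr, 4, 33), (4, NYC, 36, Vic, white, Argo, 13, 29), (4, NYC, 36, Vic, white, Argo, 4, 33), (6, BOS, 1, Uma, red, Alpha, 24, 11)}.
π[qty, sid, cost, city, pid, pname]: project onto (qty, sid, cost, city, pid, pname) → {(13, 36, 29, NYC, 4, Argo), (13, 36, 29, NYC, 4, Atlas), (13, 36, 29, NYC, 4, Gamma), (13, 36, 29, NYC, 4, Lyra), (13, 36, 29, NYC, 4, Zephyr), (24, 1, 11, BOS, 6, Alpha), (34, 30, 24, ATL, 4, Argo), (34, 30, 24, ATL, 4, Atlas), (34, 30, 24, ATL, 4, Gamma), (34, 30, 24, ATL, 4, Lyra), (34, 30, 24, ATL, 4, Zephyr), (35, 30, 11, ATL, 4, Argo), (35, 30, 11, ATL, 4, Atlas), (35, 30, 11, ATL, 4, Gamma), (35, 30, 11, ATL, 4, Lyra), (35, 30, 11, ATL, 4, Zephyr), (4, 36, 33, NYC, 4, Argo), (4, 36, 33, NYC, 4, Atlas), (4, 36, 33, NYC, 4, Gamma), (4, 36, 33, NYC, 4, Lyra), (4, 36, 33, NYC, 4, Zephyr)}
Apply σ_{city = BOS}; surviving tuples: {(24, 1, 11, BOS, 6, Alpha)}
π[pname]: project onto (pname) → {Alpha}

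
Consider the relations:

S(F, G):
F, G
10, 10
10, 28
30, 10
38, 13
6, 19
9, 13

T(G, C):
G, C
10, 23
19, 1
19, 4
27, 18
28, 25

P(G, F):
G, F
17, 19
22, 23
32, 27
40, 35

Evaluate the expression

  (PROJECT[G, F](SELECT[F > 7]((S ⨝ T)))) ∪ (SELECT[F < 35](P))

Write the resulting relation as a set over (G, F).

{(10, 10), (10, 30), (17, 19), (22, 23), (28, 10), (32, 27)}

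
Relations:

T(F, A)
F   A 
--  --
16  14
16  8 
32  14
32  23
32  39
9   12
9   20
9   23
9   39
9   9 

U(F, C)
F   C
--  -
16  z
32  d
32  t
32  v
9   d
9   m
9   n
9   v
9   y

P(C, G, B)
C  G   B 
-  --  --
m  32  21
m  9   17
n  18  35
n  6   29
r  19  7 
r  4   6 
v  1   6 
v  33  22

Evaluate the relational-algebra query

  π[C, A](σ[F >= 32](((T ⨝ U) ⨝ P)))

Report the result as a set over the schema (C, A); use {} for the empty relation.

Natural join on F: {(16, 14, z), (16, 8, z), (32, 14, d), (32, 14, t), (32, 14, v), (32, 23, d), (32, 23, t), (32, 23, v), (32, 39, d), (32, 39, t), (32, 39, v), (9, 12, d), (9, 12, m), (9, 12, n), (9, 12, v), (9, 12, y), (9, 20, d), (9, 20, m), (9, 20, n), (9, 20, v), (9, 20, y), (9, 23, d), (9, 23, m), (9, 23, n), (9, 23, v), (9, 23, y), (9, 39, d), (9, 39, m), (9, 39, n), (9, 39, v), (9, 39, y), (9, 9, d), (9, 9, m), (9, 9, n), (9, 9, v), (9, 9, y)}
Natural join on C: {(32, 14, v, 1, 6), (32, 14, v, 33, 22), (32, 23, v, 1, 6), (32, 23, v, 33, 22), (32, 39, v, 1, 6), (32, 39, v, 33, 22), (9, 12, m, 32, 21), (9, 12, m, 9, 17), (9, 12, n, 18, 35), (9, 12, n, 6, 29), (9, 12, v, 1, 6), (9, 12, v, 33, 22), (9, 20, m, 32, 21), (9, 20, m, 9, 17), (9, 20, n, 18, 35), (9, 20, n, 6, 29), (9, 20, v, 1, 6), (9, 20, v, 33, 22), (9, 23, m, 32, 21), (9, 23, m, 9, 17), (9, 23, n, 18, 35), (9, 23, n, 6, 29), (9, 23, v, 1, 6), (9, 23, v, 33, 22), (9, 39, m, 32, 21), (9, 39, m, 9, 17), (9, 39, n, 18, 35), (9, 39, n, 6, 29), (9, 39, v, 1, 6), (9, 39, v, 33, 22), (9, 9, m, 32, 21), (9, 9, m, 9, 17), (9, 9, n, 18, 35), (9, 9, n, 6, 29), (9, 9, v, 1, 6), (9, 9, v, 33, 22)}
Apply σ_{F >= 32}; surviving tuples: {(32, 14, v, 1, 6), (32, 14, v, 33, 22), (32, 23, v, 1, 6), (32, 23, v, 33, 22), (32, 39, v, 1, 6), (32, 39, v, 33, 22)}
Projecting to C, A (3 duplicate(s) eliminated): {(v, 14), (v, 23), (v, 39)}

{(v, 14), (v, 23), (v, 39)}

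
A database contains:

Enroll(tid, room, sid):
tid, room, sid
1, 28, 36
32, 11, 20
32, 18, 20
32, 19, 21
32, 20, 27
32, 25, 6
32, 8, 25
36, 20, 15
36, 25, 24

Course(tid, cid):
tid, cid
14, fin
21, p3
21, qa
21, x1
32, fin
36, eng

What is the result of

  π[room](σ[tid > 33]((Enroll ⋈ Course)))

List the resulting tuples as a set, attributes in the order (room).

{20, 25}

Joining Enroll and Course on tid yields {(32, 11, 20, fin), (32, 18, 20, fin), (32, 19, 21, fin), (32, 20, 27, fin), (32, 25, 6, fin), (32, 8, 25, fin), (36, 20, 15, eng), (36, 25, 24, eng)}.
Selection tid > 33: {(36, 20, 15, eng), (36, 25, 24, eng)}
Keep only column(s) room: {20, 25}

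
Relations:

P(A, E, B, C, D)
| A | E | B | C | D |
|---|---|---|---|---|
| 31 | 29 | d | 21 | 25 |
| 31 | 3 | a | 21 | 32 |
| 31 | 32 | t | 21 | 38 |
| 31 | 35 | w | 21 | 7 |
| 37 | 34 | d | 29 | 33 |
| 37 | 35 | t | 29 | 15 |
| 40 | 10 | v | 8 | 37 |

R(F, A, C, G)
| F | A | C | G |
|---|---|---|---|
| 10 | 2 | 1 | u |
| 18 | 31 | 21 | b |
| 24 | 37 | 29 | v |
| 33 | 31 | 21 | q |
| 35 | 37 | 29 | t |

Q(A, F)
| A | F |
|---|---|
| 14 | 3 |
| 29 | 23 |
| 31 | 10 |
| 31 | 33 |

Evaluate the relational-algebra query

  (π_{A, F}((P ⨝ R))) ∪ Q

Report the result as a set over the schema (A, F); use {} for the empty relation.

Natural join on A, C: {(31, 29, d, 21, 25, 18, b), (31, 29, d, 21, 25, 33, q), (31, 3, a, 21, 32, 18, b), (31, 3, a, 21, 32, 33, q), (31, 32, t, 21, 38, 18, b), (31, 32, t, 21, 38, 33, q), (31, 35, w, 21, 7, 18, b), (31, 35, w, 21, 7, 33, q), (37, 34, d, 29, 33, 24, v), (37, 34, d, 29, 33, 35, t), (37, 35, t, 29, 15, 24, v), (37, 35, t, 29, 15, 35, t)}
π[A, F]: project onto (A, F) (8 duplicate(s) eliminated) → {(31, 18), (31, 33), (37, 24), (37, 35)}
Union: {(31, 18), (31, 33), (37, 24), (37, 35)} with {(14, 3), (29, 23), (31, 10), (31, 33)} → {(14, 3), (29, 23), (31, 10), (31, 18), (31, 33), (37, 24), (37, 35)}

{(14, 3), (29, 23), (31, 10), (31, 18), (31, 33), (37, 24), (37, 35)}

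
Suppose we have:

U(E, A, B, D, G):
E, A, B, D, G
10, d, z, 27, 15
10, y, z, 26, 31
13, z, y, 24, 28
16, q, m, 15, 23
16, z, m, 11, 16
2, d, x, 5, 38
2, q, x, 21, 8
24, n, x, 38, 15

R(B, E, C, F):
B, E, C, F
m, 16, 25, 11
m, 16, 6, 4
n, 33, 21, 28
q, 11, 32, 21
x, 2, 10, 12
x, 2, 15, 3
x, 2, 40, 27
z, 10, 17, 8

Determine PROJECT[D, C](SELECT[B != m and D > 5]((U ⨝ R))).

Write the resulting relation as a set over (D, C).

{(21, 10), (21, 15), (21, 40), (26, 17), (27, 17)}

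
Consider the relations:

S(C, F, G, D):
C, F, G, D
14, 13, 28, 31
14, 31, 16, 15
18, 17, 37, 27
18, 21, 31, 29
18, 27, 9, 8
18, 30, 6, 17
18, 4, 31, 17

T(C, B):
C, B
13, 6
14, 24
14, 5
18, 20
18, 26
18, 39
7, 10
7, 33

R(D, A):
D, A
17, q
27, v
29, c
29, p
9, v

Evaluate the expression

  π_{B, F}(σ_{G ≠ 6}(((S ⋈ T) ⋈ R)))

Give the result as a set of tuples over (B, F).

Joining S and T on C yields {(14, 13, 28, 31, 24), (14, 13, 28, 31, 5), (14, 31, 16, 15, 24), (14, 31, 16, 15, 5), (18, 17, 37, 27, 20), (18, 17, 37, 27, 26), (18, 17, 37, 27, 39), (18, 21, 31, 29, 20), (18, 21, 31, 29, 26), (18, 21, 31, 29, 39), (18, 27, 9, 8, 20), (18, 27, 9, 8, 26), (18, 27, 9, 8, 39), (18, 30, 6, 17, 20), (18, 30, 6, 17, 26), (18, 30, 6, 17, 39), (18, 4, 31, 17, 20), (18, 4, 31, 17, 26), (18, 4, 31, 17, 39)}.
Joining (S ⋈ T) and R on D yields {(18, 17, 37, 27, 20, v), (18, 17, 37, 27, 26, v), (18, 17, 37, 27, 39, v), (18, 21, 31, 29, 20, c), (18, 21, 31, 29, 20, p), (18, 21, 31, 29, 26, c), (18, 21, 31, 29, 26, p), (18, 21, 31, 29, 39, c), (18, 21, 31, 29, 39, p), (18, 30, 6, 17, 20, q), (18, 30, 6, 17, 26, q), (18, 30, 6, 17, 39, q), (18, 4, 31, 17, 20, q), (18, 4, 31, 17, 26, q), (18, 4, 31, 17, 39, q)}.
σ[G ≠ 6]: keep tuples satisfying G ≠ 6 → {(18, 17, 37, 27, 20, v), (18, 17, 37, 27, 26, v), (18, 17, 37, 27, 39, v), (18, 21, 31, 29, 20, c), (18, 21, 31, 29, 20, p), (18, 21, 31, 29, 26, c), (18, 21, 31, 29, 26, p), (18, 21, 31, 29, 39, c), (18, 21, 31, 29, 39, p), (18, 4, 31, 17, 20, q), (18, 4, 31, 17, 26, q), (18, 4, 31, 17, 39, q)}
π_{B, F} gives {(20, 17), (20, 21), (20, 4), (26, 17), (26, 21), (26, 4), (39, 17), (39, 21), (39, 4)} (3 duplicate(s) eliminated).

{(20, 17), (20, 21), (20, 4), (26, 17), (26, 21), (26, 4), (39, 17), (39, 21), (39, 4)}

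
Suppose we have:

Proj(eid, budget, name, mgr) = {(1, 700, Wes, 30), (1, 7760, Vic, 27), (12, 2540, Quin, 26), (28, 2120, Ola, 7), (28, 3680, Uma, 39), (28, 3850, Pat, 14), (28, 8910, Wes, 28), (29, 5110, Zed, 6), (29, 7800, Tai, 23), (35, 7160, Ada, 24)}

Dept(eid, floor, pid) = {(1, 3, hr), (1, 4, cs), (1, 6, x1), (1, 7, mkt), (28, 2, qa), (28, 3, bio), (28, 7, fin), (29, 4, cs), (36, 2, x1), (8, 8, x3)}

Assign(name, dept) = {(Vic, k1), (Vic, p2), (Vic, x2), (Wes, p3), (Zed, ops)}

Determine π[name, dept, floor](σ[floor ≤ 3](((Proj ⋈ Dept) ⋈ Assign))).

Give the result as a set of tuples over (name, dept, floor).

{(Vic, k1, 3), (Vic, p2, 3), (Vic, x2, 3), (Wes, p3, 2), (Wes, p3, 3)}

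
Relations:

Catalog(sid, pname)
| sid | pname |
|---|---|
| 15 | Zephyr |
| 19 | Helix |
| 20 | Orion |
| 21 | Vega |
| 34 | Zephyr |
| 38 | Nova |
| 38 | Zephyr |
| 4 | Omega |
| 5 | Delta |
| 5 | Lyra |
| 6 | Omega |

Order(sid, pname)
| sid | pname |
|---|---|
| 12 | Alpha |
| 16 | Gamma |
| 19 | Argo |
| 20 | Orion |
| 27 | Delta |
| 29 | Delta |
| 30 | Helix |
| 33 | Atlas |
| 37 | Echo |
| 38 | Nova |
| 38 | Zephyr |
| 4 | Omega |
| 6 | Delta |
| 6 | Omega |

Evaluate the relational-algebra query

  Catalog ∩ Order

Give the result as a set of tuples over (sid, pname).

{(20, Orion), (38, Nova), (38, Zephyr), (4, Omega), (6, Omega)}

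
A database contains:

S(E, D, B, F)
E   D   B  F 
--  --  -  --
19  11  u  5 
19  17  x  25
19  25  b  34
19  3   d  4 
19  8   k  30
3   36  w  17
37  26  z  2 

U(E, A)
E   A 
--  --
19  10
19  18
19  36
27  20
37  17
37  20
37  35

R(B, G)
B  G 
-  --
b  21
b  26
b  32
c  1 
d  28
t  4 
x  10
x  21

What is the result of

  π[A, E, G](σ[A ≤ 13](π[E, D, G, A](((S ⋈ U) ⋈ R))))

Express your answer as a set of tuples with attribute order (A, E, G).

{(10, 19, 10), (10, 19, 21), (10, 19, 26), (10, 19, 28), (10, 19, 32)}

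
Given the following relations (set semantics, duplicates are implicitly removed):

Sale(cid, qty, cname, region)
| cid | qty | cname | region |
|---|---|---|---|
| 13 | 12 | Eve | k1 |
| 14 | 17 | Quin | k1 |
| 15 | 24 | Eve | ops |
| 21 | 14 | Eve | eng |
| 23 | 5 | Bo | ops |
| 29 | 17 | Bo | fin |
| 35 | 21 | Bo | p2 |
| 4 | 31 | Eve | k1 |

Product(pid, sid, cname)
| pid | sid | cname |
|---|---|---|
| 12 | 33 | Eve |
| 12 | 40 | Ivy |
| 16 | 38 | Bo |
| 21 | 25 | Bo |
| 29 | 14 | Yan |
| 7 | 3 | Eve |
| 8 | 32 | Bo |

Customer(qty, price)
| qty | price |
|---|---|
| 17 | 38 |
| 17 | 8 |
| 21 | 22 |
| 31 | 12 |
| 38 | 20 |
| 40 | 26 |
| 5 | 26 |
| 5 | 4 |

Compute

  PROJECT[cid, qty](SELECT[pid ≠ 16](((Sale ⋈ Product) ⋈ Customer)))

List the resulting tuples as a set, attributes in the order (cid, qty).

Natural join on cname: {(13, 12, Eve, k1, 12, 33), (13, 12, Eve, k1, 7, 3), (15, 24, Eve, ops, 12, 33), (15, 24, Eve, ops, 7, 3), (21, 14, Eve, eng, 12, 33), (21, 14, Eve, eng, 7, 3), (23, 5, Bo, ops, 16, 38), (23, 5, Bo, ops, 21, 25), (23, 5, Bo, ops, 8, 32), (29, 17, Bo, fin, 16, 38), (29, 17, Bo, fin, 21, 25), (29, 17, Bo, fin, 8, 32), (35, 21, Bo, p2, 16, 38), (35, 21, Bo, p2, 21, 25), (35, 21, Bo, p2, 8, 32), (4, 31, Eve, k1, 12, 33), (4, 31, Eve, k1, 7, 3)}
Natural join on qty: {(23, 5, Bo, ops, 16, 38, 26), (23, 5, Bo, ops, 16, 38, 4), (23, 5, Bo, ops, 21, 25, 26), (23, 5, Bo, ops, 21, 25, 4), (23, 5, Bo, ops, 8, 32, 26), (23, 5, Bo, ops, 8, 32, 4), (29, 17, Bo, fin, 16, 38, 38), (29, 17, Bo, fin, 16, 38, 8), (29, 17, Bo, fin, 21, 25, 38), (29, 17, Bo, fin, 21, 25, 8), (29, 17, Bo, fin, 8, 32, 38), (29, 17, Bo, fin, 8, 32, 8), (35, 21, Bo, p2, 16, 38, 22), (35, 21, Bo, p2, 21, 25, 22), (35, 21, Bo, p2, 8, 32, 22), (4, 31, Eve, k1, 12, 33, 12), (4, 31, Eve, k1, 7, 3, 12)}
Filtering on pid ≠ 16 leaves {(23, 5, Bo, ops, 21, 25, 26), (23, 5, Bo, ops, 21, 25, 4), (23, 5, Bo, ops, 8, 32, 26), (23, 5, Bo, ops, 8, 32, 4), (29, 17, Bo, fin, 21, 25, 38), (29, 17, Bo, fin, 21, 25, 8), (29, 17, Bo, fin, 8, 32, 38), (29, 17, Bo, fin, 8, 32, 8), (35, 21, Bo, p2, 21, 25, 22), (35, 21, Bo, p2, 8, 32, 22), (4, 31, Eve, k1, 12, 33, 12), (4, 31, Eve, k1, 7, 3, 12)}.
π[cid, qty]: project onto (cid, qty) (8 duplicate(s) eliminated) → {(23, 5), (29, 17), (35, 21), (4, 31)}

{(23, 5), (29, 17), (35, 21), (4, 31)}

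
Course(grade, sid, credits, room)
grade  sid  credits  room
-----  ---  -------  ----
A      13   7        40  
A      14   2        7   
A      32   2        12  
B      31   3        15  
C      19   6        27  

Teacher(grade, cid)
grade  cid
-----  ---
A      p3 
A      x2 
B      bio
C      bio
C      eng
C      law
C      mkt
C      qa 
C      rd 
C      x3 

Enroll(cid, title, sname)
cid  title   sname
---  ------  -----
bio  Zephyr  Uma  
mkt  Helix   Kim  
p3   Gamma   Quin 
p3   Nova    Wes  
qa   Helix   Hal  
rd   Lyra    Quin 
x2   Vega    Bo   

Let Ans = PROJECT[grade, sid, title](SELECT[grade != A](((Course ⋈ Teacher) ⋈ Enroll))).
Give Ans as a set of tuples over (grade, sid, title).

Joining Course and Teacher on grade yields {(A, 13, 7, 40, p3), (A, 13, 7, 40, x2), (A, 14, 2, 7, p3), (A, 14, 2, 7, x2), (A, 32, 2, 12, p3), (A, 32, 2, 12, x2), (B, 31, 3, 15, bio), (C, 19, 6, 27, bio), (C, 19, 6, 27, eng), (C, 19, 6, 27, law), (C, 19, 6, 27, mkt), (C, 19, 6, 27, qa), (C, 19, 6, 27, rd), (C, 19, 6, 27, x3)}.
Joining (Course ⋈ Teacher) and Enroll on cid yields {(A, 13, 7, 40, p3, Gamma, Quin), (A, 13, 7, 40, p3, Nova, Wes), (A, 13, 7, 40, x2, Vega, Bo), (A, 14, 2, 7, p3, Gamma, Quin), (A, 14, 2, 7, p3, Nova, Wes), (A, 14, 2, 7, x2, Vega, Bo), (A, 32, 2, 12, p3, Gamma, Quin), (A, 32, 2, 12, p3, Nova, Wes), (A, 32, 2, 12, x2, Vega, Bo), (B, 31, 3, 15, bio, Zephyr, Uma), (C, 19, 6, 27, bio, Zephyr, Uma), (C, 19, 6, 27, mkt, Helix, Kim), (C, 19, 6, 27, qa, Helix, Hal), (C, 19, 6, 27, rd, Lyra, Quin)}.
Selection grade != A: {(B, 31, 3, 15, bio, Zephyr, Uma), (C, 19, 6, 27, bio, Zephyr, Uma), (C, 19, 6, 27, mkt, Helix, Kim), (C, 19, 6, 27, qa, Helix, Hal), (C, 19, 6, 27, rd, Lyra, Quin)}
Keep only column(s) grade, sid, title (1 duplicate(s) eliminated): {(B, 31, Zephyr), (C, 19, Helix), (C, 19, Lyra), (C, 19, Zephyr)}

{(B, 31, Zephyr), (C, 19, Helix), (C, 19, Lyra), (C, 19, Zephyr)}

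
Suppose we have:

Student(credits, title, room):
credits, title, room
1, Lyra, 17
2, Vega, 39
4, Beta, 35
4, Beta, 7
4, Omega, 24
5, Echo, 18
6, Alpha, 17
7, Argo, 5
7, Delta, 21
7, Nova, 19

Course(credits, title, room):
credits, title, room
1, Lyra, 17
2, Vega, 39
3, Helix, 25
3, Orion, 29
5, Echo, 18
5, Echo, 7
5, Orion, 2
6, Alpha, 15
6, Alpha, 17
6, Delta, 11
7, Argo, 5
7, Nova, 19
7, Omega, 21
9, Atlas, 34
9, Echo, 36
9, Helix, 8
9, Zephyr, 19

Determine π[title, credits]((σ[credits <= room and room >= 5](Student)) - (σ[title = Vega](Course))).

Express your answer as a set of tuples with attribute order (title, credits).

{(Alpha, 6), (Beta, 4), (Delta, 7), (Echo, 5), (Lyra, 1), (Nova, 7), (Omega, 4)}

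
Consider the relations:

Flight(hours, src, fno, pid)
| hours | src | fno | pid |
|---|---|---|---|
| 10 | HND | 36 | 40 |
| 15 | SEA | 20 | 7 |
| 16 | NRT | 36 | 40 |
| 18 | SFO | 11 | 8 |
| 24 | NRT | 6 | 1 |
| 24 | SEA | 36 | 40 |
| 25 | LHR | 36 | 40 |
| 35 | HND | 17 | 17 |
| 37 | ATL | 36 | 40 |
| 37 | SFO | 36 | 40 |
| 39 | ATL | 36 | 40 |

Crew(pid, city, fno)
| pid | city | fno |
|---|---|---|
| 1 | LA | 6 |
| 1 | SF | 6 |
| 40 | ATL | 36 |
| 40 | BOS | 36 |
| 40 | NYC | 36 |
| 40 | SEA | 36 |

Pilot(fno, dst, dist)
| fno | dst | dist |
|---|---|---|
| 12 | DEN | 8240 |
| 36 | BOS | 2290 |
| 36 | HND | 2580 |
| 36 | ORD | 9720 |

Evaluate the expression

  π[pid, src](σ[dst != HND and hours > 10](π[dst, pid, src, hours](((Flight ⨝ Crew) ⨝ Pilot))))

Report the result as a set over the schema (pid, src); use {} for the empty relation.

{(40, ATL), (40, LHR), (40, NRT), (40, SEA), (40, SFO)}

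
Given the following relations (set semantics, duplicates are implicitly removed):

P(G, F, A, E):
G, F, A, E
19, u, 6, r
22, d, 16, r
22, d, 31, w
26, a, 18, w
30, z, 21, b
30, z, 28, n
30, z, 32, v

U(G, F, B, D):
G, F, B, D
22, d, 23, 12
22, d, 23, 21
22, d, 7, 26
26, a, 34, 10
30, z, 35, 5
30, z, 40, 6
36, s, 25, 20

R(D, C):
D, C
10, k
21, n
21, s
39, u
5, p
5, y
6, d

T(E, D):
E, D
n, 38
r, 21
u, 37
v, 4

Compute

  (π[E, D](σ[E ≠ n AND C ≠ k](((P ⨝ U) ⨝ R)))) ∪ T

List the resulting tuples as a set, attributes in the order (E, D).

{(b, 5), (b, 6), (n, 38), (r, 21), (u, 37), (v, 4), (v, 5), (v, 6), (w, 21)}

Natural join on G, F: {(22, d, 16, r, 23, 12), (22, d, 16, r, 23, 21), (22, d, 16, r, 7, 26), (22, d, 31, w, 23, 12), (22, d, 31, w, 23, 21), (22, d, 31, w, 7, 26), (26, a, 18, w, 34, 10), (30, z, 21, b, 35, 5), (30, z, 21, b, 40, 6), (30, z, 28, n, 35, 5), (30, z, 28, n, 40, 6), (30, z, 32, v, 35, 5), (30, z, 32, v, 40, 6)}
Natural join on D: {(22, d, 16, r, 23, 21, n), (22, d, 16, r, 23, 21, s), (22, d, 31, w, 23, 21, n), (22, d, 31, w, 23, 21, s), (26, a, 18, w, 34, 10, k), (30, z, 21, b, 35, 5, p), (30, z, 21, b, 35, 5, y), (30, z, 21, b, 40, 6, d), (30, z, 28, n, 35, 5, p), (30, z, 28, n, 35, 5, y), (30, z, 28, n, 40, 6, d), (30, z, 32, v, 35, 5, p), (30, z, 32, v, 35, 5, y), (30, z, 32, v, 40, 6, d)}
Apply σ_{E ≠ n AND C ≠ k}; surviving tuples: {(22, d, 16, r, 23, 21, n), (22, d, 16, r, 23, 21, s), (22, d, 31, w, 23, 21, n), (22, d, 31, w, 23, 21, s), (30, z, 21, b, 35, 5, p), (30, z, 21, b, 35, 5, y), (30, z, 21, b, 40, 6, d), (30, z, 32, v, 35, 5, p), (30, z, 32, v, 35, 5, y), (30, z, 32, v, 40, 6, d)}
π[E, D]: project onto (E, D) (4 duplicate(s) eliminated) → {(b, 5), (b, 6), (r, 21), (v, 5), (v, 6), (w, 21)}
Taking the union: {(b, 5), (b, 6), (n, 38), (r, 21), (u, 37), (v, 4), (v, 5), (v, 6), (w, 21)}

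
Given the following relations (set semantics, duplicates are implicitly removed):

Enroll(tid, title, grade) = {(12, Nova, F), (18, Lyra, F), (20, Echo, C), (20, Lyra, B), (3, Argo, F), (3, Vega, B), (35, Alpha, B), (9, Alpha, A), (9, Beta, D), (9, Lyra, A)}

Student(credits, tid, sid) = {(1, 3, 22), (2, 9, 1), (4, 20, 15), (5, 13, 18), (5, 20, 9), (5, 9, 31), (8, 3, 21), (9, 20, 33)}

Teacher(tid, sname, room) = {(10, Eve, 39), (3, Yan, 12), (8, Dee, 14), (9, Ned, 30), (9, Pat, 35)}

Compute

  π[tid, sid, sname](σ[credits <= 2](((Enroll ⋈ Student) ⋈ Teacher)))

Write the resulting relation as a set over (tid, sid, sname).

{(3, 22, Yan), (9, 1, Ned), (9, 1, Pat)}

Enroll ⋈ Student (natural join on tid): {(20, Echo, C, 4, 15), (20, Echo, C, 5, 9), (20, Echo, C, 9, 33), (20, Lyra, B, 4, 15), (20, Lyra, B, 5, 9), (20, Lyra, B, 9, 33), (3, Argo, F, 1, 22), (3, Argo, F, 8, 21), (3, Vega, B, 1, 22), (3, Vega, B, 8, 21), (9, Alpha, A, 2, 1), (9, Alpha, A, 5, 31), (9, Beta, D, 2, 1), (9, Beta, D, 5, 31), (9, Lyra, A, 2, 1), (9, Lyra, A, 5, 31)}
(Enroll ⋈ Student) ⋈ Teacher (natural join on tid): {(3, Argo, F, 1, 22, Yan, 12), (3, Argo, F, 8, 21, Yan, 12), (3, Vega, B, 1, 22, Yan, 12), (3, Vega, B, 8, 21, Yan, 12), (9, Alpha, A, 2, 1, Ned, 30), (9, Alpha, A, 2, 1, Pat, 35), (9, Alpha, A, 5, 31, Ned, 30), (9, Alpha, A, 5, 31, Pat, 35), (9, Beta, D, 2, 1, Ned, 30), (9, Beta, D, 2, 1, Pat, 35), (9, Beta, D, 5, 31, Ned, 30), (9, Beta, D, 5, 31, Pat, 35), (9, Lyra, A, 2, 1, Ned, 30), (9, Lyra, A, 2, 1, Pat, 35), (9, Lyra, A, 5, 31, Ned, 30), (9, Lyra, A, 5, 31, Pat, 35)}
Filtering on credits <= 2 leaves {(3, Argo, F, 1, 22, Yan, 12), (3, Vega, B, 1, 22, Yan, 12), (9, Alpha, A, 2, 1, Ned, 30), (9, Alpha, A, 2, 1, Pat, 35), (9, Beta, D, 2, 1, Ned, 30), (9, Beta, D, 2, 1, Pat, 35), (9, Lyra, A, 2, 1, Ned, 30), (9, Lyra, A, 2, 1, Pat, 35)}.
Projecting to tid, sid, sname (5 duplicate(s) eliminated): {(3, 22, Yan), (9, 1, Ned), (9, 1, Pat)}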